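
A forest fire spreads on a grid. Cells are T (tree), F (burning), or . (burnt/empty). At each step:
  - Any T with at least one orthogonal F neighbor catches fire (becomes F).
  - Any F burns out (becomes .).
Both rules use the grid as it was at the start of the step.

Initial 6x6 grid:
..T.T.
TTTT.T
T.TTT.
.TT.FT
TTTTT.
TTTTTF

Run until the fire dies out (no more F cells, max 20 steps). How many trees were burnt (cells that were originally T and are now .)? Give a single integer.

Answer: 22

Derivation:
Step 1: +4 fires, +2 burnt (F count now 4)
Step 2: +3 fires, +4 burnt (F count now 3)
Step 3: +4 fires, +3 burnt (F count now 4)
Step 4: +4 fires, +4 burnt (F count now 4)
Step 5: +5 fires, +4 burnt (F count now 5)
Step 6: +1 fires, +5 burnt (F count now 1)
Step 7: +1 fires, +1 burnt (F count now 1)
Step 8: +0 fires, +1 burnt (F count now 0)
Fire out after step 8
Initially T: 24, now '.': 34
Total burnt (originally-T cells now '.'): 22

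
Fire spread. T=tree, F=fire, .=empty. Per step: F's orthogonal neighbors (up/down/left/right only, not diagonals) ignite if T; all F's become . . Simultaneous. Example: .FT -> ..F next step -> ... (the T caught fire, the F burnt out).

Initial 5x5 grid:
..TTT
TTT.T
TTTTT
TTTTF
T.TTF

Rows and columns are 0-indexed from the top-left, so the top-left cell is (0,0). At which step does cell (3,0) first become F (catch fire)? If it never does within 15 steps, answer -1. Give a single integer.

Step 1: cell (3,0)='T' (+3 fires, +2 burnt)
Step 2: cell (3,0)='T' (+4 fires, +3 burnt)
Step 3: cell (3,0)='T' (+3 fires, +4 burnt)
Step 4: cell (3,0)='F' (+4 fires, +3 burnt)
  -> target ignites at step 4
Step 5: cell (3,0)='.' (+4 fires, +4 burnt)
Step 6: cell (3,0)='.' (+1 fires, +4 burnt)
Step 7: cell (3,0)='.' (+0 fires, +1 burnt)
  fire out at step 7

4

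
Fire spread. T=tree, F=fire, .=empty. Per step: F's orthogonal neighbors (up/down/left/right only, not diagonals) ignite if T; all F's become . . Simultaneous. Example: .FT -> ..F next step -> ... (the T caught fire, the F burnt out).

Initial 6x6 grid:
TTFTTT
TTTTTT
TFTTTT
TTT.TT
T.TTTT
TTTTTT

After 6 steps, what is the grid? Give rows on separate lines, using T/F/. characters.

Step 1: 7 trees catch fire, 2 burn out
  TF.FTT
  TFFTTT
  F.FTTT
  TFT.TT
  T.TTTT
  TTTTTT
Step 2: 7 trees catch fire, 7 burn out
  F...FT
  F..FTT
  ...FTT
  F.F.TT
  T.TTTT
  TTTTTT
Step 3: 5 trees catch fire, 7 burn out
  .....F
  ....FT
  ....FT
  ....TT
  F.FTTT
  TTTTTT
Step 4: 6 trees catch fire, 5 burn out
  ......
  .....F
  .....F
  ....FT
  ...FTT
  FTFTTT
Step 5: 4 trees catch fire, 6 burn out
  ......
  ......
  ......
  .....F
  ....FT
  .F.FTT
Step 6: 2 trees catch fire, 4 burn out
  ......
  ......
  ......
  ......
  .....F
  ....FT

......
......
......
......
.....F
....FT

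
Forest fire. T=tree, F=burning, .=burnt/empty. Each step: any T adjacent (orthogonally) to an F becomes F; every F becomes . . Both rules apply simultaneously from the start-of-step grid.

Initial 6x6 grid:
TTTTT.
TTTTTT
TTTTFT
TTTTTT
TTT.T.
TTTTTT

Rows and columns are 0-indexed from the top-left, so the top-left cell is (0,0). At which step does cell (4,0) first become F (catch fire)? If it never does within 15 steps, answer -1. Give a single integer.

Step 1: cell (4,0)='T' (+4 fires, +1 burnt)
Step 2: cell (4,0)='T' (+7 fires, +4 burnt)
Step 3: cell (4,0)='T' (+5 fires, +7 burnt)
Step 4: cell (4,0)='T' (+7 fires, +5 burnt)
Step 5: cell (4,0)='T' (+5 fires, +7 burnt)
Step 6: cell (4,0)='F' (+3 fires, +5 burnt)
  -> target ignites at step 6
Step 7: cell (4,0)='.' (+1 fires, +3 burnt)
Step 8: cell (4,0)='.' (+0 fires, +1 burnt)
  fire out at step 8

6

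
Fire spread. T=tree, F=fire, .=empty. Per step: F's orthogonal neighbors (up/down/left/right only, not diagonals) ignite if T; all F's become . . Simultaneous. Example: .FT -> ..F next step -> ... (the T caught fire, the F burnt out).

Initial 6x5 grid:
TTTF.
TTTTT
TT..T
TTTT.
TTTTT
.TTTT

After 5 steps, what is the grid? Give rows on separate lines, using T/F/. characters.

Step 1: 2 trees catch fire, 1 burn out
  TTF..
  TTTFT
  TT..T
  TTTT.
  TTTTT
  .TTTT
Step 2: 3 trees catch fire, 2 burn out
  TF...
  TTF.F
  TT..T
  TTTT.
  TTTTT
  .TTTT
Step 3: 3 trees catch fire, 3 burn out
  F....
  TF...
  TT..F
  TTTT.
  TTTTT
  .TTTT
Step 4: 2 trees catch fire, 3 burn out
  .....
  F....
  TF...
  TTTT.
  TTTTT
  .TTTT
Step 5: 2 trees catch fire, 2 burn out
  .....
  .....
  F....
  TFTT.
  TTTTT
  .TTTT

.....
.....
F....
TFTT.
TTTTT
.TTTT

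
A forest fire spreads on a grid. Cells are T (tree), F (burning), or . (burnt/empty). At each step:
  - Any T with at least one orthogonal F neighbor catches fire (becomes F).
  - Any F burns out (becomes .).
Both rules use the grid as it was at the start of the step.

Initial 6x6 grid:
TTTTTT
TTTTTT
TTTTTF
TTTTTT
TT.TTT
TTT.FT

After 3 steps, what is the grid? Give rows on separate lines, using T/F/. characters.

Step 1: 5 trees catch fire, 2 burn out
  TTTTTT
  TTTTTF
  TTTTF.
  TTTTTF
  TT.TFT
  TTT..F
Step 2: 6 trees catch fire, 5 burn out
  TTTTTF
  TTTTF.
  TTTF..
  TTTTF.
  TT.F.F
  TTT...
Step 3: 4 trees catch fire, 6 burn out
  TTTTF.
  TTTF..
  TTF...
  TTTF..
  TT....
  TTT...

TTTTF.
TTTF..
TTF...
TTTF..
TT....
TTT...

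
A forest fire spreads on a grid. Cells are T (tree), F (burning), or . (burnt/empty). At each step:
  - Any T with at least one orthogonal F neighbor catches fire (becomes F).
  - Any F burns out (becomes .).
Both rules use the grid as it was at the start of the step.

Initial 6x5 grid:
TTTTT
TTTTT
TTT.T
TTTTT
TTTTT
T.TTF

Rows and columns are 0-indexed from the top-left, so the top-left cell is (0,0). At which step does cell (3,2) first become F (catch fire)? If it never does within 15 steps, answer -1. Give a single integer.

Step 1: cell (3,2)='T' (+2 fires, +1 burnt)
Step 2: cell (3,2)='T' (+3 fires, +2 burnt)
Step 3: cell (3,2)='T' (+3 fires, +3 burnt)
Step 4: cell (3,2)='F' (+3 fires, +3 burnt)
  -> target ignites at step 4
Step 5: cell (3,2)='.' (+5 fires, +3 burnt)
Step 6: cell (3,2)='.' (+5 fires, +5 burnt)
Step 7: cell (3,2)='.' (+3 fires, +5 burnt)
Step 8: cell (3,2)='.' (+2 fires, +3 burnt)
Step 9: cell (3,2)='.' (+1 fires, +2 burnt)
Step 10: cell (3,2)='.' (+0 fires, +1 burnt)
  fire out at step 10

4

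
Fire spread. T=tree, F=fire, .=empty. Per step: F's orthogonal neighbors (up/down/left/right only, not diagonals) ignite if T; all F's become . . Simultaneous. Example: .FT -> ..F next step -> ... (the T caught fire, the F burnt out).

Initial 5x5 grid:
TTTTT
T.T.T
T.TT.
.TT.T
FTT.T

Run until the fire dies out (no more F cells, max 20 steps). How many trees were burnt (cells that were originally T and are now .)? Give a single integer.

Step 1: +1 fires, +1 burnt (F count now 1)
Step 2: +2 fires, +1 burnt (F count now 2)
Step 3: +1 fires, +2 burnt (F count now 1)
Step 4: +1 fires, +1 burnt (F count now 1)
Step 5: +2 fires, +1 burnt (F count now 2)
Step 6: +1 fires, +2 burnt (F count now 1)
Step 7: +2 fires, +1 burnt (F count now 2)
Step 8: +2 fires, +2 burnt (F count now 2)
Step 9: +2 fires, +2 burnt (F count now 2)
Step 10: +1 fires, +2 burnt (F count now 1)
Step 11: +0 fires, +1 burnt (F count now 0)
Fire out after step 11
Initially T: 17, now '.': 23
Total burnt (originally-T cells now '.'): 15

Answer: 15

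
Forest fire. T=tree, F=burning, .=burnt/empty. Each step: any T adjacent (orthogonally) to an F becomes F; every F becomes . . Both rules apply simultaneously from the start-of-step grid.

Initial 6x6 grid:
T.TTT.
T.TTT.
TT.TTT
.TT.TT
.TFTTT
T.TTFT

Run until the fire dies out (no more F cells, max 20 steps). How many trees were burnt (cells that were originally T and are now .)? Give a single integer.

Answer: 24

Derivation:
Step 1: +7 fires, +2 burnt (F count now 7)
Step 2: +3 fires, +7 burnt (F count now 3)
Step 3: +3 fires, +3 burnt (F count now 3)
Step 4: +4 fires, +3 burnt (F count now 4)
Step 5: +3 fires, +4 burnt (F count now 3)
Step 6: +3 fires, +3 burnt (F count now 3)
Step 7: +1 fires, +3 burnt (F count now 1)
Step 8: +0 fires, +1 burnt (F count now 0)
Fire out after step 8
Initially T: 25, now '.': 35
Total burnt (originally-T cells now '.'): 24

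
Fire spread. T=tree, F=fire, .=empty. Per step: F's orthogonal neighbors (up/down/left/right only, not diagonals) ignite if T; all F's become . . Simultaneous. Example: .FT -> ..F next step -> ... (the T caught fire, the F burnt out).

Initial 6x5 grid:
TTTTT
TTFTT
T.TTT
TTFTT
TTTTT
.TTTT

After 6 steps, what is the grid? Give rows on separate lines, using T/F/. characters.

Step 1: 7 trees catch fire, 2 burn out
  TTFTT
  TF.FT
  T.FTT
  TF.FT
  TTFTT
  .TTTT
Step 2: 10 trees catch fire, 7 burn out
  TF.FT
  F...F
  T..FT
  F...F
  TF.FT
  .TFTT
Step 3: 8 trees catch fire, 10 burn out
  F...F
  .....
  F...F
  .....
  F...F
  .F.FT
Step 4: 1 trees catch fire, 8 burn out
  .....
  .....
  .....
  .....
  .....
  ....F
Step 5: 0 trees catch fire, 1 burn out
  .....
  .....
  .....
  .....
  .....
  .....
Step 6: 0 trees catch fire, 0 burn out
  .....
  .....
  .....
  .....
  .....
  .....

.....
.....
.....
.....
.....
.....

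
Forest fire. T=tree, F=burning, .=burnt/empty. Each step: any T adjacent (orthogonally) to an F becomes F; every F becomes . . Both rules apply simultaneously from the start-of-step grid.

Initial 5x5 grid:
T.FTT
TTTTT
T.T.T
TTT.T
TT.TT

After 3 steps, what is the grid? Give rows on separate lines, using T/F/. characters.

Step 1: 2 trees catch fire, 1 burn out
  T..FT
  TTFTT
  T.T.T
  TTT.T
  TT.TT
Step 2: 4 trees catch fire, 2 burn out
  T...F
  TF.FT
  T.F.T
  TTT.T
  TT.TT
Step 3: 3 trees catch fire, 4 burn out
  T....
  F...F
  T...T
  TTF.T
  TT.TT

T....
F...F
T...T
TTF.T
TT.TT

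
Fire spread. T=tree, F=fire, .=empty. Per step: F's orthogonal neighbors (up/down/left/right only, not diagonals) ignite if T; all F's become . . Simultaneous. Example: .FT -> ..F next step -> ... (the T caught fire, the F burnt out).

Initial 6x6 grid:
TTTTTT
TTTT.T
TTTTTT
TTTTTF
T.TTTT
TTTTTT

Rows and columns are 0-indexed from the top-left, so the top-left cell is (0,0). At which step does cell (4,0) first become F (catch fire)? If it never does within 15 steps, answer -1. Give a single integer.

Step 1: cell (4,0)='T' (+3 fires, +1 burnt)
Step 2: cell (4,0)='T' (+5 fires, +3 burnt)
Step 3: cell (4,0)='T' (+5 fires, +5 burnt)
Step 4: cell (4,0)='T' (+6 fires, +5 burnt)
Step 5: cell (4,0)='T' (+5 fires, +6 burnt)
Step 6: cell (4,0)='F' (+5 fires, +5 burnt)
  -> target ignites at step 6
Step 7: cell (4,0)='.' (+3 fires, +5 burnt)
Step 8: cell (4,0)='.' (+1 fires, +3 burnt)
Step 9: cell (4,0)='.' (+0 fires, +1 burnt)
  fire out at step 9

6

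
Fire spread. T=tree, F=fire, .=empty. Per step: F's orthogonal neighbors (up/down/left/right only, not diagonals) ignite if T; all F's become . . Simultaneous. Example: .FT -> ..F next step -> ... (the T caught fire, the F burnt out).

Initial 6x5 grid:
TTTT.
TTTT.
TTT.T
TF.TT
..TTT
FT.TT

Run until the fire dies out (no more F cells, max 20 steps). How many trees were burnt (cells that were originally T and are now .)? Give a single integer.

Step 1: +3 fires, +2 burnt (F count now 3)
Step 2: +3 fires, +3 burnt (F count now 3)
Step 3: +3 fires, +3 burnt (F count now 3)
Step 4: +3 fires, +3 burnt (F count now 3)
Step 5: +1 fires, +3 burnt (F count now 1)
Step 6: +0 fires, +1 burnt (F count now 0)
Fire out after step 6
Initially T: 21, now '.': 22
Total burnt (originally-T cells now '.'): 13

Answer: 13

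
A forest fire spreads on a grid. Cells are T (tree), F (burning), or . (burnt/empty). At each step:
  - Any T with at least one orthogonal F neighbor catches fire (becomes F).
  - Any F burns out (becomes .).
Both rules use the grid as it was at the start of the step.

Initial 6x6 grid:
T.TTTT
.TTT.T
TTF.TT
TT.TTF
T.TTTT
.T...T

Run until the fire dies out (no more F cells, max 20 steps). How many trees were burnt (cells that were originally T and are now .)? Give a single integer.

Answer: 22

Derivation:
Step 1: +5 fires, +2 burnt (F count now 5)
Step 2: +10 fires, +5 burnt (F count now 10)
Step 3: +4 fires, +10 burnt (F count now 4)
Step 4: +3 fires, +4 burnt (F count now 3)
Step 5: +0 fires, +3 burnt (F count now 0)
Fire out after step 5
Initially T: 24, now '.': 34
Total burnt (originally-T cells now '.'): 22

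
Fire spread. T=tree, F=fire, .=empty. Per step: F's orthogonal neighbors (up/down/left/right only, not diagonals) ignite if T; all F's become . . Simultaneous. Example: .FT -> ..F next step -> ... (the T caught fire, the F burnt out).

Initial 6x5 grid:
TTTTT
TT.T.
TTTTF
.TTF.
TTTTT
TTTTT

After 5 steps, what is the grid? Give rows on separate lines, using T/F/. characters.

Step 1: 3 trees catch fire, 2 burn out
  TTTTT
  TT.T.
  TTTF.
  .TF..
  TTTFT
  TTTTT
Step 2: 6 trees catch fire, 3 burn out
  TTTTT
  TT.F.
  TTF..
  .F...
  TTF.F
  TTTFT
Step 3: 5 trees catch fire, 6 burn out
  TTTFT
  TT...
  TF...
  .....
  TF...
  TTF.F
Step 4: 6 trees catch fire, 5 burn out
  TTF.F
  TF...
  F....
  .....
  F....
  TF...
Step 5: 3 trees catch fire, 6 burn out
  TF...
  F....
  .....
  .....
  .....
  F....

TF...
F....
.....
.....
.....
F....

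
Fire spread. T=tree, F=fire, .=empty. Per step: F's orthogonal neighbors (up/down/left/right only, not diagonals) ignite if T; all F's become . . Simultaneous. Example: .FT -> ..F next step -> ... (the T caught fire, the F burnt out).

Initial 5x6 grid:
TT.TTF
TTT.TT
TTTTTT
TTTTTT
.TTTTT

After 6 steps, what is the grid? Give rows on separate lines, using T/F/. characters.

Step 1: 2 trees catch fire, 1 burn out
  TT.TF.
  TTT.TF
  TTTTTT
  TTTTTT
  .TTTTT
Step 2: 3 trees catch fire, 2 burn out
  TT.F..
  TTT.F.
  TTTTTF
  TTTTTT
  .TTTTT
Step 3: 2 trees catch fire, 3 burn out
  TT....
  TTT...
  TTTTF.
  TTTTTF
  .TTTTT
Step 4: 3 trees catch fire, 2 burn out
  TT....
  TTT...
  TTTF..
  TTTTF.
  .TTTTF
Step 5: 3 trees catch fire, 3 burn out
  TT....
  TTT...
  TTF...
  TTTF..
  .TTTF.
Step 6: 4 trees catch fire, 3 burn out
  TT....
  TTF...
  TF....
  TTF...
  .TTF..

TT....
TTF...
TF....
TTF...
.TTF..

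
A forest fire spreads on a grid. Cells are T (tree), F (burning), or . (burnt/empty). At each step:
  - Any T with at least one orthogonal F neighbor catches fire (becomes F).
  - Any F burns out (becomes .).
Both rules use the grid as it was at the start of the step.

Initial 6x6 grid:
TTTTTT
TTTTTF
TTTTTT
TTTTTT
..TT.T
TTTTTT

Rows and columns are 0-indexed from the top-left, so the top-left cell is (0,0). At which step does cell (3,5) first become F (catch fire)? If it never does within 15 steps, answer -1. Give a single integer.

Step 1: cell (3,5)='T' (+3 fires, +1 burnt)
Step 2: cell (3,5)='F' (+4 fires, +3 burnt)
  -> target ignites at step 2
Step 3: cell (3,5)='.' (+5 fires, +4 burnt)
Step 4: cell (3,5)='.' (+5 fires, +5 burnt)
Step 5: cell (3,5)='.' (+6 fires, +5 burnt)
Step 6: cell (3,5)='.' (+5 fires, +6 burnt)
Step 7: cell (3,5)='.' (+2 fires, +5 burnt)
Step 8: cell (3,5)='.' (+1 fires, +2 burnt)
Step 9: cell (3,5)='.' (+1 fires, +1 burnt)
Step 10: cell (3,5)='.' (+0 fires, +1 burnt)
  fire out at step 10

2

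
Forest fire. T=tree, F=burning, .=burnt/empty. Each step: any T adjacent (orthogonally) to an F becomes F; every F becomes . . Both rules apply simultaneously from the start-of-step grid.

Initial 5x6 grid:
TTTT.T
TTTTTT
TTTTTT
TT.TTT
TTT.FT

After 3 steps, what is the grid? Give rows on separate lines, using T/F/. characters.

Step 1: 2 trees catch fire, 1 burn out
  TTTT.T
  TTTTTT
  TTTTTT
  TT.TFT
  TTT..F
Step 2: 3 trees catch fire, 2 burn out
  TTTT.T
  TTTTTT
  TTTTFT
  TT.F.F
  TTT...
Step 3: 3 trees catch fire, 3 burn out
  TTTT.T
  TTTTFT
  TTTF.F
  TT....
  TTT...

TTTT.T
TTTTFT
TTTF.F
TT....
TTT...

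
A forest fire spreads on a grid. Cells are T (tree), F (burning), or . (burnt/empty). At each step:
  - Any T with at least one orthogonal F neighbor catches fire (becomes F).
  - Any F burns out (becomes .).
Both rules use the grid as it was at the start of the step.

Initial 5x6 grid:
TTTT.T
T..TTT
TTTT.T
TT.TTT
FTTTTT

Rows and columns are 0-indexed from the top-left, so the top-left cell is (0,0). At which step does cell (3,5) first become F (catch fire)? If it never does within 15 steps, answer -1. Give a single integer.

Step 1: cell (3,5)='T' (+2 fires, +1 burnt)
Step 2: cell (3,5)='T' (+3 fires, +2 burnt)
Step 3: cell (3,5)='T' (+3 fires, +3 burnt)
Step 4: cell (3,5)='T' (+4 fires, +3 burnt)
Step 5: cell (3,5)='T' (+4 fires, +4 burnt)
Step 6: cell (3,5)='F' (+3 fires, +4 burnt)
  -> target ignites at step 6
Step 7: cell (3,5)='.' (+3 fires, +3 burnt)
Step 8: cell (3,5)='.' (+1 fires, +3 burnt)
Step 9: cell (3,5)='.' (+1 fires, +1 burnt)
Step 10: cell (3,5)='.' (+0 fires, +1 burnt)
  fire out at step 10

6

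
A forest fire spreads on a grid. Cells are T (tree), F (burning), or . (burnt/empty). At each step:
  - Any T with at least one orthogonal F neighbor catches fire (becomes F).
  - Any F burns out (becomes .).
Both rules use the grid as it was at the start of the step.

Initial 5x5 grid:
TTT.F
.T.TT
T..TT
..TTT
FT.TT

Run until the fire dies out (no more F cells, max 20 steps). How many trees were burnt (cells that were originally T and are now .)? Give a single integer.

Answer: 10

Derivation:
Step 1: +2 fires, +2 burnt (F count now 2)
Step 2: +2 fires, +2 burnt (F count now 2)
Step 3: +2 fires, +2 burnt (F count now 2)
Step 4: +2 fires, +2 burnt (F count now 2)
Step 5: +2 fires, +2 burnt (F count now 2)
Step 6: +0 fires, +2 burnt (F count now 0)
Fire out after step 6
Initially T: 15, now '.': 20
Total burnt (originally-T cells now '.'): 10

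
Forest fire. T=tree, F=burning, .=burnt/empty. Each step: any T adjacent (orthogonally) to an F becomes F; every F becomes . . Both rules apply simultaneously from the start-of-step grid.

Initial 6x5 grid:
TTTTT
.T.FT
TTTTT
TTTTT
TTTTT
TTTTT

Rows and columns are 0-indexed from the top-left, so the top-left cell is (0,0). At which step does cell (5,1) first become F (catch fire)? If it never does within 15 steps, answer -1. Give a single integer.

Step 1: cell (5,1)='T' (+3 fires, +1 burnt)
Step 2: cell (5,1)='T' (+5 fires, +3 burnt)
Step 3: cell (5,1)='T' (+5 fires, +5 burnt)
Step 4: cell (5,1)='T' (+7 fires, +5 burnt)
Step 5: cell (5,1)='T' (+4 fires, +7 burnt)
Step 6: cell (5,1)='F' (+2 fires, +4 burnt)
  -> target ignites at step 6
Step 7: cell (5,1)='.' (+1 fires, +2 burnt)
Step 8: cell (5,1)='.' (+0 fires, +1 burnt)
  fire out at step 8

6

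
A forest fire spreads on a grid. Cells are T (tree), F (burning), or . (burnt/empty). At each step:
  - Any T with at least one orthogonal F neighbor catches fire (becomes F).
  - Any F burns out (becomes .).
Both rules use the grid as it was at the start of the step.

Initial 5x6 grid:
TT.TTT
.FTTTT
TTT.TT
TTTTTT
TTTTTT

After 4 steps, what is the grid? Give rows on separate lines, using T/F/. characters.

Step 1: 3 trees catch fire, 1 burn out
  TF.TTT
  ..FTTT
  TFT.TT
  TTTTTT
  TTTTTT
Step 2: 5 trees catch fire, 3 burn out
  F..TTT
  ...FTT
  F.F.TT
  TFTTTT
  TTTTTT
Step 3: 5 trees catch fire, 5 burn out
  ...FTT
  ....FT
  ....TT
  F.FTTT
  TFTTTT
Step 4: 6 trees catch fire, 5 burn out
  ....FT
  .....F
  ....FT
  ...FTT
  F.FTTT

....FT
.....F
....FT
...FTT
F.FTTT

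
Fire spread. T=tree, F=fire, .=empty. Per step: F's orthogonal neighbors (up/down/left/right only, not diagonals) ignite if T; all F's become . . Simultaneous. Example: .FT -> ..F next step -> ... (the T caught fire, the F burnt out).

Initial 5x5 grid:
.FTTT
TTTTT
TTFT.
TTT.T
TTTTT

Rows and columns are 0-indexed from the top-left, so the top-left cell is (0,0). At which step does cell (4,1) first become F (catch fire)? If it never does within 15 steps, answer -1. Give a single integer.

Step 1: cell (4,1)='T' (+6 fires, +2 burnt)
Step 2: cell (4,1)='T' (+6 fires, +6 burnt)
Step 3: cell (4,1)='F' (+5 fires, +6 burnt)
  -> target ignites at step 3
Step 4: cell (4,1)='.' (+2 fires, +5 burnt)
Step 5: cell (4,1)='.' (+1 fires, +2 burnt)
Step 6: cell (4,1)='.' (+0 fires, +1 burnt)
  fire out at step 6

3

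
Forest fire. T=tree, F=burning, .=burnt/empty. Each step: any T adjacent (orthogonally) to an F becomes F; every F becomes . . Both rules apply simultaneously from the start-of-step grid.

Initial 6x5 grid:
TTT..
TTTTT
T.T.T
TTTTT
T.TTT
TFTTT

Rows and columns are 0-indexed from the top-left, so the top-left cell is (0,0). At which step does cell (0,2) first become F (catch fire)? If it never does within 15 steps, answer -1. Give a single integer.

Step 1: cell (0,2)='T' (+2 fires, +1 burnt)
Step 2: cell (0,2)='T' (+3 fires, +2 burnt)
Step 3: cell (0,2)='T' (+4 fires, +3 burnt)
Step 4: cell (0,2)='T' (+5 fires, +4 burnt)
Step 5: cell (0,2)='T' (+3 fires, +5 burnt)
Step 6: cell (0,2)='F' (+5 fires, +3 burnt)
  -> target ignites at step 6
Step 7: cell (0,2)='.' (+2 fires, +5 burnt)
Step 8: cell (0,2)='.' (+0 fires, +2 burnt)
  fire out at step 8

6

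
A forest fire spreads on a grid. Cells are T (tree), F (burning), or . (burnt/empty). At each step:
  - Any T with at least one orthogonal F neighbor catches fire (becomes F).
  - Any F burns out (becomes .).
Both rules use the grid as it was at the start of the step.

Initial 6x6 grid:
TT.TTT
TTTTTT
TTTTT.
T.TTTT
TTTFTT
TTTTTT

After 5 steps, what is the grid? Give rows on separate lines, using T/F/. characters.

Step 1: 4 trees catch fire, 1 burn out
  TT.TTT
  TTTTTT
  TTTTT.
  T.TFTT
  TTF.FT
  TTTFTT
Step 2: 7 trees catch fire, 4 burn out
  TT.TTT
  TTTTTT
  TTTFT.
  T.F.FT
  TF...F
  TTF.FT
Step 3: 7 trees catch fire, 7 burn out
  TT.TTT
  TTTFTT
  TTF.F.
  T....F
  F.....
  TF...F
Step 4: 6 trees catch fire, 7 burn out
  TT.FTT
  TTF.FT
  TF....
  F.....
  ......
  F.....
Step 5: 4 trees catch fire, 6 burn out
  TT..FT
  TF...F
  F.....
  ......
  ......
  ......

TT..FT
TF...F
F.....
......
......
......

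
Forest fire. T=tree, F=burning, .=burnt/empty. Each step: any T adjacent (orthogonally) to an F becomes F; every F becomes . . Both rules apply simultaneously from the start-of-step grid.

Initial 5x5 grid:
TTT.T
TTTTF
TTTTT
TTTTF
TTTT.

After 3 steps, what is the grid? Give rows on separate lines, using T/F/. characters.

Step 1: 4 trees catch fire, 2 burn out
  TTT.F
  TTTF.
  TTTTF
  TTTF.
  TTTT.
Step 2: 4 trees catch fire, 4 burn out
  TTT..
  TTF..
  TTTF.
  TTF..
  TTTF.
Step 3: 5 trees catch fire, 4 burn out
  TTF..
  TF...
  TTF..
  TF...
  TTF..

TTF..
TF...
TTF..
TF...
TTF..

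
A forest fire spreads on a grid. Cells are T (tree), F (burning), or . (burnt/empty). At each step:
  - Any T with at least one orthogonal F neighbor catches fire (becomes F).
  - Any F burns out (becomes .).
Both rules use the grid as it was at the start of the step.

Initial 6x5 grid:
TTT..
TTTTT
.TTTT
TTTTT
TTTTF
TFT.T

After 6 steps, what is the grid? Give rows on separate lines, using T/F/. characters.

Step 1: 6 trees catch fire, 2 burn out
  TTT..
  TTTTT
  .TTTT
  TTTTF
  TFTF.
  F.F.F
Step 2: 5 trees catch fire, 6 burn out
  TTT..
  TTTTT
  .TTTF
  TFTF.
  F.F..
  .....
Step 3: 5 trees catch fire, 5 burn out
  TTT..
  TTTTF
  .FTF.
  F.F..
  .....
  .....
Step 4: 3 trees catch fire, 5 burn out
  TTT..
  TFTF.
  ..F..
  .....
  .....
  .....
Step 5: 3 trees catch fire, 3 burn out
  TFT..
  F.F..
  .....
  .....
  .....
  .....
Step 6: 2 trees catch fire, 3 burn out
  F.F..
  .....
  .....
  .....
  .....
  .....

F.F..
.....
.....
.....
.....
.....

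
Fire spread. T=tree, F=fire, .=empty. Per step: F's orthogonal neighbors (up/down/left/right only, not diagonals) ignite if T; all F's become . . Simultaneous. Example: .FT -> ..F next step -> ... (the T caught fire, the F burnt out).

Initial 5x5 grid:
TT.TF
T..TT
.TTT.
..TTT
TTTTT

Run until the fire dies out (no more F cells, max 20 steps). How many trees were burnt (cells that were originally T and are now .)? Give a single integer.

Answer: 14

Derivation:
Step 1: +2 fires, +1 burnt (F count now 2)
Step 2: +1 fires, +2 burnt (F count now 1)
Step 3: +1 fires, +1 burnt (F count now 1)
Step 4: +2 fires, +1 burnt (F count now 2)
Step 5: +4 fires, +2 burnt (F count now 4)
Step 6: +2 fires, +4 burnt (F count now 2)
Step 7: +1 fires, +2 burnt (F count now 1)
Step 8: +1 fires, +1 burnt (F count now 1)
Step 9: +0 fires, +1 burnt (F count now 0)
Fire out after step 9
Initially T: 17, now '.': 22
Total burnt (originally-T cells now '.'): 14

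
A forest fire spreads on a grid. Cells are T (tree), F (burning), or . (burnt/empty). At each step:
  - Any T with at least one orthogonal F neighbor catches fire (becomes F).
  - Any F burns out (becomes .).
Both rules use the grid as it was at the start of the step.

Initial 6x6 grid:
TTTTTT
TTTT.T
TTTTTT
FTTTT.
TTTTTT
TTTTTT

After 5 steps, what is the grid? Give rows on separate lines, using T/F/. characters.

Step 1: 3 trees catch fire, 1 burn out
  TTTTTT
  TTTT.T
  FTTTTT
  .FTTT.
  FTTTTT
  TTTTTT
Step 2: 5 trees catch fire, 3 burn out
  TTTTTT
  FTTT.T
  .FTTTT
  ..FTT.
  .FTTTT
  FTTTTT
Step 3: 6 trees catch fire, 5 burn out
  FTTTTT
  .FTT.T
  ..FTTT
  ...FT.
  ..FTTT
  .FTTTT
Step 4: 6 trees catch fire, 6 burn out
  .FTTTT
  ..FT.T
  ...FTT
  ....F.
  ...FTT
  ..FTTT
Step 5: 5 trees catch fire, 6 burn out
  ..FTTT
  ...F.T
  ....FT
  ......
  ....FT
  ...FTT

..FTTT
...F.T
....FT
......
....FT
...FTT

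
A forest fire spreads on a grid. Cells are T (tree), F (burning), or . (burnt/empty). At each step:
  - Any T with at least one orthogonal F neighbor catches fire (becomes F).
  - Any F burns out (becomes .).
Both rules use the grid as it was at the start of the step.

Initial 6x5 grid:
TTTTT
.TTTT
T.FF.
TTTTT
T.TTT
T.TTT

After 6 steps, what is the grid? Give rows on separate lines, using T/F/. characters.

Step 1: 4 trees catch fire, 2 burn out
  TTTTT
  .TFFT
  T....
  TTFFT
  T.TTT
  T.TTT
Step 2: 8 trees catch fire, 4 burn out
  TTFFT
  .F..F
  T....
  TF..F
  T.FFT
  T.TTT
Step 3: 6 trees catch fire, 8 burn out
  TF..F
  .....
  T....
  F....
  T...F
  T.FFT
Step 4: 4 trees catch fire, 6 burn out
  F....
  .....
  F....
  .....
  F....
  T...F
Step 5: 1 trees catch fire, 4 burn out
  .....
  .....
  .....
  .....
  .....
  F....
Step 6: 0 trees catch fire, 1 burn out
  .....
  .....
  .....
  .....
  .....
  .....

.....
.....
.....
.....
.....
.....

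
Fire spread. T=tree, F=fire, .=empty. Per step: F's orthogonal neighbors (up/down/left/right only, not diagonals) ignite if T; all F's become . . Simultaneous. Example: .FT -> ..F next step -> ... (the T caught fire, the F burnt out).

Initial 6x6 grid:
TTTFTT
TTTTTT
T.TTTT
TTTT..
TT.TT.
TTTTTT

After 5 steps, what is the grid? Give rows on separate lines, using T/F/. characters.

Step 1: 3 trees catch fire, 1 burn out
  TTF.FT
  TTTFTT
  T.TTTT
  TTTT..
  TT.TT.
  TTTTTT
Step 2: 5 trees catch fire, 3 burn out
  TF...F
  TTF.FT
  T.TFTT
  TTTT..
  TT.TT.
  TTTTTT
Step 3: 6 trees catch fire, 5 burn out
  F.....
  TF...F
  T.F.FT
  TTTF..
  TT.TT.
  TTTTTT
Step 4: 4 trees catch fire, 6 burn out
  ......
  F.....
  T....F
  TTF...
  TT.FT.
  TTTTTT
Step 5: 4 trees catch fire, 4 burn out
  ......
  ......
  F.....
  TF....
  TT..F.
  TTTFTT

......
......
F.....
TF....
TT..F.
TTTFTT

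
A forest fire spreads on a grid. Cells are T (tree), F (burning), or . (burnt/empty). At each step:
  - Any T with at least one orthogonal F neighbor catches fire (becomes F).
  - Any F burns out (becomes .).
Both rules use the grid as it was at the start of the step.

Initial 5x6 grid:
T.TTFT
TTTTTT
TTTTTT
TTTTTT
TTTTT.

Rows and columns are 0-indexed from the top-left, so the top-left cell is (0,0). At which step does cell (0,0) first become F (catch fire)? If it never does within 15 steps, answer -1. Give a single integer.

Step 1: cell (0,0)='T' (+3 fires, +1 burnt)
Step 2: cell (0,0)='T' (+4 fires, +3 burnt)
Step 3: cell (0,0)='T' (+4 fires, +4 burnt)
Step 4: cell (0,0)='T' (+5 fires, +4 burnt)
Step 5: cell (0,0)='T' (+4 fires, +5 burnt)
Step 6: cell (0,0)='F' (+4 fires, +4 burnt)
  -> target ignites at step 6
Step 7: cell (0,0)='.' (+2 fires, +4 burnt)
Step 8: cell (0,0)='.' (+1 fires, +2 burnt)
Step 9: cell (0,0)='.' (+0 fires, +1 burnt)
  fire out at step 9

6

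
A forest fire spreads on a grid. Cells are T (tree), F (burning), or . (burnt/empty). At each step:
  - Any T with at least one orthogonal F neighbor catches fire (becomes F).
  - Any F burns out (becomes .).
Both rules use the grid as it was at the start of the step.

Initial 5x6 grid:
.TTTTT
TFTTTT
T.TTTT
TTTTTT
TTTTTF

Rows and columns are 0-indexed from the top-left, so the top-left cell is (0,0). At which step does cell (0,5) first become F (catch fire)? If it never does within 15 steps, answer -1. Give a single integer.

Step 1: cell (0,5)='T' (+5 fires, +2 burnt)
Step 2: cell (0,5)='T' (+7 fires, +5 burnt)
Step 3: cell (0,5)='T' (+9 fires, +7 burnt)
Step 4: cell (0,5)='F' (+5 fires, +9 burnt)
  -> target ignites at step 4
Step 5: cell (0,5)='.' (+0 fires, +5 burnt)
  fire out at step 5

4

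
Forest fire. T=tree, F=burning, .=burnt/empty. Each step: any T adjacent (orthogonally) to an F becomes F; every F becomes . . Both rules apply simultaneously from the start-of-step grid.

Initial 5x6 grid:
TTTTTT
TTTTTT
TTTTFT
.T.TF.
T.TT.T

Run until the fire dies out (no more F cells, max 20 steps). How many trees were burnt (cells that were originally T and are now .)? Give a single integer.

Step 1: +4 fires, +2 burnt (F count now 4)
Step 2: +5 fires, +4 burnt (F count now 5)
Step 3: +5 fires, +5 burnt (F count now 5)
Step 4: +4 fires, +5 burnt (F count now 4)
Step 5: +2 fires, +4 burnt (F count now 2)
Step 6: +1 fires, +2 burnt (F count now 1)
Step 7: +0 fires, +1 burnt (F count now 0)
Fire out after step 7
Initially T: 23, now '.': 28
Total burnt (originally-T cells now '.'): 21

Answer: 21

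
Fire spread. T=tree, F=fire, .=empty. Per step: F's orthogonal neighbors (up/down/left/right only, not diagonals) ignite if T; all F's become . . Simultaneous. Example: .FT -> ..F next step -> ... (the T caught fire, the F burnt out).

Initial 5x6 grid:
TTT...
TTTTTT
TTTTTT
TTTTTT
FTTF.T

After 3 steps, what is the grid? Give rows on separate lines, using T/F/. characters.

Step 1: 4 trees catch fire, 2 burn out
  TTT...
  TTTTTT
  TTTTTT
  FTTFTT
  .FF..T
Step 2: 5 trees catch fire, 4 burn out
  TTT...
  TTTTTT
  FTTFTT
  .FF.FT
  .....T
Step 3: 6 trees catch fire, 5 burn out
  TTT...
  FTTFTT
  .FF.FT
  .....F
  .....T

TTT...
FTTFTT
.FF.FT
.....F
.....T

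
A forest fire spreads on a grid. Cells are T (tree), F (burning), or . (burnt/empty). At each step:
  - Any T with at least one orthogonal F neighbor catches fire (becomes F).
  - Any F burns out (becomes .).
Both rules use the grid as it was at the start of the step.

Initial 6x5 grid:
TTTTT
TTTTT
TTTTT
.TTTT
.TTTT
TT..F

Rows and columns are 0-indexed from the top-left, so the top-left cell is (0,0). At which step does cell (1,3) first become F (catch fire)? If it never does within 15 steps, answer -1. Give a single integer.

Step 1: cell (1,3)='T' (+1 fires, +1 burnt)
Step 2: cell (1,3)='T' (+2 fires, +1 burnt)
Step 3: cell (1,3)='T' (+3 fires, +2 burnt)
Step 4: cell (1,3)='T' (+4 fires, +3 burnt)
Step 5: cell (1,3)='F' (+5 fires, +4 burnt)
  -> target ignites at step 5
Step 6: cell (1,3)='.' (+4 fires, +5 burnt)
Step 7: cell (1,3)='.' (+3 fires, +4 burnt)
Step 8: cell (1,3)='.' (+2 fires, +3 burnt)
Step 9: cell (1,3)='.' (+1 fires, +2 burnt)
Step 10: cell (1,3)='.' (+0 fires, +1 burnt)
  fire out at step 10

5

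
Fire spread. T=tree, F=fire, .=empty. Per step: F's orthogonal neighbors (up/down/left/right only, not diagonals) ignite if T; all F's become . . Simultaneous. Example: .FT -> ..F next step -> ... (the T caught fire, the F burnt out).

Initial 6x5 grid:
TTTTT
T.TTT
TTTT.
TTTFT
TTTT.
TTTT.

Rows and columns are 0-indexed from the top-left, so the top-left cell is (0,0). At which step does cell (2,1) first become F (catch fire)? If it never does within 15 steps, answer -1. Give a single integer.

Step 1: cell (2,1)='T' (+4 fires, +1 burnt)
Step 2: cell (2,1)='T' (+5 fires, +4 burnt)
Step 3: cell (2,1)='F' (+7 fires, +5 burnt)
  -> target ignites at step 3
Step 4: cell (2,1)='.' (+5 fires, +7 burnt)
Step 5: cell (2,1)='.' (+3 fires, +5 burnt)
Step 6: cell (2,1)='.' (+1 fires, +3 burnt)
Step 7: cell (2,1)='.' (+0 fires, +1 burnt)
  fire out at step 7

3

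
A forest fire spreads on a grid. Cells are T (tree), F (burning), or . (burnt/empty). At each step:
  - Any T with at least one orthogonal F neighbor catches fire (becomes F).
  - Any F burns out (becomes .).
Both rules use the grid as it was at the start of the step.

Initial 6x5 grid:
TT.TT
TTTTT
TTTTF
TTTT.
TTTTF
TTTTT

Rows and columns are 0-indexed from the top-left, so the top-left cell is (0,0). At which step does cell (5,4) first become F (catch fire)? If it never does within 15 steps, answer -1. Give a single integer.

Step 1: cell (5,4)='F' (+4 fires, +2 burnt)
  -> target ignites at step 1
Step 2: cell (5,4)='.' (+6 fires, +4 burnt)
Step 3: cell (5,4)='.' (+6 fires, +6 burnt)
Step 4: cell (5,4)='.' (+5 fires, +6 burnt)
Step 5: cell (5,4)='.' (+4 fires, +5 burnt)
Step 6: cell (5,4)='.' (+1 fires, +4 burnt)
Step 7: cell (5,4)='.' (+0 fires, +1 burnt)
  fire out at step 7

1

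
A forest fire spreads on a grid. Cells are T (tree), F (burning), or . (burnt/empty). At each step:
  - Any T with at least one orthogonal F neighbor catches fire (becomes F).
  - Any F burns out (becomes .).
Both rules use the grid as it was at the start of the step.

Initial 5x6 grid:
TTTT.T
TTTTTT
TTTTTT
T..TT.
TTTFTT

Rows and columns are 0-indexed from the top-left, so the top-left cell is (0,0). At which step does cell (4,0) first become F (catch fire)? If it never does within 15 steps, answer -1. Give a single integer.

Step 1: cell (4,0)='T' (+3 fires, +1 burnt)
Step 2: cell (4,0)='T' (+4 fires, +3 burnt)
Step 3: cell (4,0)='F' (+4 fires, +4 burnt)
  -> target ignites at step 3
Step 4: cell (4,0)='.' (+6 fires, +4 burnt)
Step 5: cell (4,0)='.' (+4 fires, +6 burnt)
Step 6: cell (4,0)='.' (+3 fires, +4 burnt)
Step 7: cell (4,0)='.' (+1 fires, +3 burnt)
Step 8: cell (4,0)='.' (+0 fires, +1 burnt)
  fire out at step 8

3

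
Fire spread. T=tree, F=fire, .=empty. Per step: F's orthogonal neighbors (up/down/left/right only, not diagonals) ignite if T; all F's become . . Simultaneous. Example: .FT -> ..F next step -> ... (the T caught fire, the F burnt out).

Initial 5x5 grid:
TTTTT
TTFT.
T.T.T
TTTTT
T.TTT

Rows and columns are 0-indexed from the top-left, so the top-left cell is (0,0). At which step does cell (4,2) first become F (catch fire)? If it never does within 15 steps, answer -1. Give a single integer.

Step 1: cell (4,2)='T' (+4 fires, +1 burnt)
Step 2: cell (4,2)='T' (+4 fires, +4 burnt)
Step 3: cell (4,2)='F' (+6 fires, +4 burnt)
  -> target ignites at step 3
Step 4: cell (4,2)='.' (+3 fires, +6 burnt)
Step 5: cell (4,2)='.' (+3 fires, +3 burnt)
Step 6: cell (4,2)='.' (+0 fires, +3 burnt)
  fire out at step 6

3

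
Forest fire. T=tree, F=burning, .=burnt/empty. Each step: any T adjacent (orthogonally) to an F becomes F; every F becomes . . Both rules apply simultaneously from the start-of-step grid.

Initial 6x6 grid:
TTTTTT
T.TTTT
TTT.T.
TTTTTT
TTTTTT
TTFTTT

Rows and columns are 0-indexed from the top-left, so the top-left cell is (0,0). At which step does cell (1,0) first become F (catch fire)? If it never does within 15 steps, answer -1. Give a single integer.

Step 1: cell (1,0)='T' (+3 fires, +1 burnt)
Step 2: cell (1,0)='T' (+5 fires, +3 burnt)
Step 3: cell (1,0)='T' (+6 fires, +5 burnt)
Step 4: cell (1,0)='T' (+5 fires, +6 burnt)
Step 5: cell (1,0)='T' (+5 fires, +5 burnt)
Step 6: cell (1,0)='F' (+4 fires, +5 burnt)
  -> target ignites at step 6
Step 7: cell (1,0)='.' (+3 fires, +4 burnt)
Step 8: cell (1,0)='.' (+1 fires, +3 burnt)
Step 9: cell (1,0)='.' (+0 fires, +1 burnt)
  fire out at step 9

6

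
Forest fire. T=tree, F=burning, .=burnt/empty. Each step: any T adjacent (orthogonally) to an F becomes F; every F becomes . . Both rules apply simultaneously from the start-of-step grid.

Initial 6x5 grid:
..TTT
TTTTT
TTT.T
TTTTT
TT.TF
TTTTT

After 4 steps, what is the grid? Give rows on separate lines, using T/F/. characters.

Step 1: 3 trees catch fire, 1 burn out
  ..TTT
  TTTTT
  TTT.T
  TTTTF
  TT.F.
  TTTTF
Step 2: 3 trees catch fire, 3 burn out
  ..TTT
  TTTTT
  TTT.F
  TTTF.
  TT...
  TTTF.
Step 3: 3 trees catch fire, 3 burn out
  ..TTT
  TTTTF
  TTT..
  TTF..
  TT...
  TTF..
Step 4: 5 trees catch fire, 3 burn out
  ..TTF
  TTTF.
  TTF..
  TF...
  TT...
  TF...

..TTF
TTTF.
TTF..
TF...
TT...
TF...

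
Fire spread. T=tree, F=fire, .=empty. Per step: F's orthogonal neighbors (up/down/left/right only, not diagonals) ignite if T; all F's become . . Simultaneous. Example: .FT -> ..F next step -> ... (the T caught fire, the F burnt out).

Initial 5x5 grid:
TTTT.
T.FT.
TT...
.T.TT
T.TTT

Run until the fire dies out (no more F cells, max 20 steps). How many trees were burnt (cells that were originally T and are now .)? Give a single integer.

Step 1: +2 fires, +1 burnt (F count now 2)
Step 2: +2 fires, +2 burnt (F count now 2)
Step 3: +1 fires, +2 burnt (F count now 1)
Step 4: +1 fires, +1 burnt (F count now 1)
Step 5: +1 fires, +1 burnt (F count now 1)
Step 6: +1 fires, +1 burnt (F count now 1)
Step 7: +1 fires, +1 burnt (F count now 1)
Step 8: +0 fires, +1 burnt (F count now 0)
Fire out after step 8
Initially T: 15, now '.': 19
Total burnt (originally-T cells now '.'): 9

Answer: 9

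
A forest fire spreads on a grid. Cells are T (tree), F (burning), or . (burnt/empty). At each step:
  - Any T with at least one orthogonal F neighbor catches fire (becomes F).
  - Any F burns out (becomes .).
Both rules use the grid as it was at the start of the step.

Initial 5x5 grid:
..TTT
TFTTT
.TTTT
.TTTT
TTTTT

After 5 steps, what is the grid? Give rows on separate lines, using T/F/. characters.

Step 1: 3 trees catch fire, 1 burn out
  ..TTT
  F.FTT
  .FTTT
  .TTTT
  TTTTT
Step 2: 4 trees catch fire, 3 burn out
  ..FTT
  ...FT
  ..FTT
  .FTTT
  TTTTT
Step 3: 5 trees catch fire, 4 burn out
  ...FT
  ....F
  ...FT
  ..FTT
  TFTTT
Step 4: 5 trees catch fire, 5 burn out
  ....F
  .....
  ....F
  ...FT
  F.FTT
Step 5: 2 trees catch fire, 5 burn out
  .....
  .....
  .....
  ....F
  ...FT

.....
.....
.....
....F
...FT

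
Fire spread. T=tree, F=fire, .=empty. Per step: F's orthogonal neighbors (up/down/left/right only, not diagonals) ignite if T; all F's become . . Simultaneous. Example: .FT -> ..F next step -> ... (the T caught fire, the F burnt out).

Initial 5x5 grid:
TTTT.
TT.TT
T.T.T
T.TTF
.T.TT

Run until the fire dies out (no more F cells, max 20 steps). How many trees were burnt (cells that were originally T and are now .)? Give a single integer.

Answer: 16

Derivation:
Step 1: +3 fires, +1 burnt (F count now 3)
Step 2: +3 fires, +3 burnt (F count now 3)
Step 3: +2 fires, +3 burnt (F count now 2)
Step 4: +1 fires, +2 burnt (F count now 1)
Step 5: +1 fires, +1 burnt (F count now 1)
Step 6: +1 fires, +1 burnt (F count now 1)
Step 7: +2 fires, +1 burnt (F count now 2)
Step 8: +1 fires, +2 burnt (F count now 1)
Step 9: +1 fires, +1 burnt (F count now 1)
Step 10: +1 fires, +1 burnt (F count now 1)
Step 11: +0 fires, +1 burnt (F count now 0)
Fire out after step 11
Initially T: 17, now '.': 24
Total burnt (originally-T cells now '.'): 16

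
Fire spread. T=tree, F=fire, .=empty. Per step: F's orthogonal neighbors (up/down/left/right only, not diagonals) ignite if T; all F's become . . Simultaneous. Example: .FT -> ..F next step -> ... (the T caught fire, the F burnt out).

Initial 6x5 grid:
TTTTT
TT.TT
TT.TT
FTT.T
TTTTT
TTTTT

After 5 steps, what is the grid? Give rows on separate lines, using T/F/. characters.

Step 1: 3 trees catch fire, 1 burn out
  TTTTT
  TT.TT
  FT.TT
  .FT.T
  FTTTT
  TTTTT
Step 2: 5 trees catch fire, 3 burn out
  TTTTT
  FT.TT
  .F.TT
  ..F.T
  .FTTT
  FTTTT
Step 3: 4 trees catch fire, 5 burn out
  FTTTT
  .F.TT
  ...TT
  ....T
  ..FTT
  .FTTT
Step 4: 3 trees catch fire, 4 burn out
  .FTTT
  ...TT
  ...TT
  ....T
  ...FT
  ..FTT
Step 5: 3 trees catch fire, 3 burn out
  ..FTT
  ...TT
  ...TT
  ....T
  ....F
  ...FT

..FTT
...TT
...TT
....T
....F
...FT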